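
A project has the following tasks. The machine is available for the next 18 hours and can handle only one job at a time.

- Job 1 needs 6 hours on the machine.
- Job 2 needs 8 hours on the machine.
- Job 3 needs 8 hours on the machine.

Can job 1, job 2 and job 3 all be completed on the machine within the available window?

No

Running back to back, the jobs need 6 + 8 + 8 = 22 hours on the machine.
Since 22 > 18, they cannot all fit.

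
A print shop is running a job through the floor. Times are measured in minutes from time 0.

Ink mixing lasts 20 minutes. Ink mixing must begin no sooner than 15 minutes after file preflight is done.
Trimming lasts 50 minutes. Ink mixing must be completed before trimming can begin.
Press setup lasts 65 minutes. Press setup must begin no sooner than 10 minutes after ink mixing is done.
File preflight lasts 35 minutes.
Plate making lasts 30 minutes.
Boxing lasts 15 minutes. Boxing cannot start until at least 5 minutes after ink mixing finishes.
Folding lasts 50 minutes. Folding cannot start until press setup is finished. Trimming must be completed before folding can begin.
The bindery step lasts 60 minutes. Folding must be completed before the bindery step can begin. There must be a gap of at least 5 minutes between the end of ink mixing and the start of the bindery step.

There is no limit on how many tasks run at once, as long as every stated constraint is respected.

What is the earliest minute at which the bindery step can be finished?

255

File preflight can start immediately at minute 0; it finishes at minute 35.
Ink mixing cannot begin until file preflight (finishes minute 35, plus 15-minute gap → minute 50). It runs from minute 50 to 50 + 20 = minute 70.
After ink mixing (finishes minute 70), trimming can start at minute 70 and finishes at minute 120.
Press setup waits on ink mixing (finishes minute 70, plus 10-minute gap → minute 80), so it starts at minute 80 and finishes at 80 + 65 = minute 145.
For folding: press setup (finishes minute 145); trimming (finishes minute 120). Taking the maximum gives a start of minute 145, and it finishes at 145 + 50 = minute 195.
The bindery step needs all of folding (finishes minute 195); ink mixing (finishes minute 70, plus 5-minute gap → minute 75). That puts its earliest start at minute 195; it finishes at 195 + 60 = minute 255.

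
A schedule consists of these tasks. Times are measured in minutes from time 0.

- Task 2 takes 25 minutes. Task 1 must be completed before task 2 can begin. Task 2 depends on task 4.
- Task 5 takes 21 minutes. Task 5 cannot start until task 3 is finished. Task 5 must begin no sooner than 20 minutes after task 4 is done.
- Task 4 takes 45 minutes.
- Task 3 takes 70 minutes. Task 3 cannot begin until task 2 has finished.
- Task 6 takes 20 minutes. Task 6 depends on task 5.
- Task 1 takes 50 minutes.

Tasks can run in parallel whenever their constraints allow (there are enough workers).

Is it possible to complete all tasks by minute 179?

Task 4 can start immediately at minute 0; it finishes at minute 45.
Task 1 can start immediately at minute 0; it finishes at minute 50.
Task 2 has to wait for task 1 (finishes minute 50); task 4 (finishes minute 45). The latest of these is minute 50, so task 2 runs minute 50 to 50 + 25 = minute 75.
Task 3 cannot begin until task 2 (finishes minute 75). It runs from minute 75 to 75 + 70 = minute 145.
Task 5 has to wait for task 3 (finishes minute 145); task 4 (finishes minute 45, plus 20-minute gap → minute 65). The latest of these is minute 145, so task 5 runs minute 145 to 145 + 21 = minute 166.
After task 5 (finishes minute 166), task 6 can start at minute 166 and finishes at minute 186.
The earliest everything can be done is minute 186, which is after the deadline of 179, so it is not possible.

No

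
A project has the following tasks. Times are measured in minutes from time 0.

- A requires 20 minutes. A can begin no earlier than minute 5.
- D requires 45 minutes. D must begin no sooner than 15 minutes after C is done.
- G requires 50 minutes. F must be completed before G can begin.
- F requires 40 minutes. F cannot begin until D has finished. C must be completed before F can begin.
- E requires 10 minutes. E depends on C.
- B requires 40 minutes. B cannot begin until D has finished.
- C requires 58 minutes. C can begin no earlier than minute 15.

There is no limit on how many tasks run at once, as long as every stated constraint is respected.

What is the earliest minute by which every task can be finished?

223

C waits on its own release at minute 15, so it starts at minute 15 and finishes at 15 + 58 = minute 73.
E waits on C (finishes minute 73), so it starts at minute 73 and finishes at 73 + 10 = minute 83.
D cannot begin until C (finishes minute 73, plus 15-minute gap → minute 88). It runs from minute 88 to 88 + 45 = minute 133.
F cannot start until D (finishes minute 133); C (finishes minute 73). The controlling bound is minute 133, so F finishes at 133 + 40 = minute 173.
G cannot begin until F (finishes minute 173). It runs from minute 173 to 173 + 50 = minute 223.
B waits on D (finishes minute 133), so it starts at minute 133 and finishes at 133 + 40 = minute 173.
A cannot begin until its own release at minute 5. It runs from minute 5 to 5 + 20 = minute 25.
All tasks are finished once the last one completes. Finish times: A at 25, B at 173, C at 73, D at 133, E at 83, F at 173, G at 223. The latest is minute 223.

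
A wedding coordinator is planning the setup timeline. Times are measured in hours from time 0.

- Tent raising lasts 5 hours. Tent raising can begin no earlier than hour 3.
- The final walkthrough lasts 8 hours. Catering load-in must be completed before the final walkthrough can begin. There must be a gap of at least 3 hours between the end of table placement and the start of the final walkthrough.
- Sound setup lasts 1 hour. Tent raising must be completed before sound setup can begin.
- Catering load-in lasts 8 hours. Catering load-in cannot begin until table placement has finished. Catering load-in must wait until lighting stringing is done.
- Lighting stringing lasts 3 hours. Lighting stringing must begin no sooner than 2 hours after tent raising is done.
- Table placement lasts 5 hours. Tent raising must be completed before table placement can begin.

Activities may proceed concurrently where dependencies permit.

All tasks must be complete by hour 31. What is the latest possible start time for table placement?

10

The final walkthrough has no dependents, so it just needs to finish by hour 31. Starting by 31 − 8 = hour 23 achieves that.
Catering load-in must finish before the final walkthrough (must start by hour 23). With an 8-hour duration, catering load-in must start by 23 − 8 = hour 15.
For table placement: catering load-in (must start by hour 15); the final walkthrough (must start by hour 23, minus 3-hour gap → hour 20). The most restrictive is hour 15; with a 5-hour duration, table placement must start by hour 10.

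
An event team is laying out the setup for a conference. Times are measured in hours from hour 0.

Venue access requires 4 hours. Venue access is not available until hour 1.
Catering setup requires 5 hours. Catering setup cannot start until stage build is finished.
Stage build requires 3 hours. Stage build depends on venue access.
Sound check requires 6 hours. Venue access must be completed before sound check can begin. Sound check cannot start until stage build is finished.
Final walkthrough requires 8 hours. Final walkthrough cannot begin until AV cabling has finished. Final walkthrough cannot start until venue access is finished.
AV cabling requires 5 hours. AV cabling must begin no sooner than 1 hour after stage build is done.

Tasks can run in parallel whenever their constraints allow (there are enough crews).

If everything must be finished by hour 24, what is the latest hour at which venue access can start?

Nothing follows final walkthrough; the deadline of hour 24 is its only limit. It must start by 24 − 8 = hour 16.
AV cabling must finish before final walkthrough (must start by hour 16). With a 5-hour duration, AV cabling must start by 16 − 5 = hour 11.
To finish by hour 24, catering setup (duration 5) must start no later than hour 19.
To finish by hour 24, sound check (duration 6) must start no later than hour 18.
For stage build: AV cabling (must start by hour 11, minus 1-hour gap → hour 10); catering setup (must start by hour 19); sound check (must start by hour 18). The most restrictive is hour 10; with a 3-hour duration, stage build must start by hour 7.
Venue access must finish in time for stage build (must start by hour 7); sound check (must start by hour 18); final walkthrough (must start by hour 16). The tightest is hour 7, so venue access must start by 7 − 4 = hour 3.

3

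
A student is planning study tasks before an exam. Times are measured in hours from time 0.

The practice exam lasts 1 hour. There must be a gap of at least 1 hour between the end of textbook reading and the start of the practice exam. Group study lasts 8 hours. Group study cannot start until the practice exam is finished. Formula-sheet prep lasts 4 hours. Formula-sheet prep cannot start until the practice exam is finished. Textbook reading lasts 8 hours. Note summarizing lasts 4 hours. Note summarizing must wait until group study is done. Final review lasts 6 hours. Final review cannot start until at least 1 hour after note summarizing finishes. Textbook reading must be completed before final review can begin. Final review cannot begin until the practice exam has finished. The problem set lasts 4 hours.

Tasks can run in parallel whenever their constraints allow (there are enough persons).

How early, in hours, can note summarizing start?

18

Nothing blocks textbook reading, so it runs from hour 0 to hour 8.
The practice exam waits on textbook reading (finishes hour 8, plus 1-hour gap → hour 9), so it starts at hour 9 and finishes at 9 + 1 = hour 10.
Group study cannot begin until the practice exam (finishes hour 10). It runs from hour 10 to 10 + 8 = hour 18.
Note summarizing waits on group study (finishes hour 18), so the earliest it can start is hour 18.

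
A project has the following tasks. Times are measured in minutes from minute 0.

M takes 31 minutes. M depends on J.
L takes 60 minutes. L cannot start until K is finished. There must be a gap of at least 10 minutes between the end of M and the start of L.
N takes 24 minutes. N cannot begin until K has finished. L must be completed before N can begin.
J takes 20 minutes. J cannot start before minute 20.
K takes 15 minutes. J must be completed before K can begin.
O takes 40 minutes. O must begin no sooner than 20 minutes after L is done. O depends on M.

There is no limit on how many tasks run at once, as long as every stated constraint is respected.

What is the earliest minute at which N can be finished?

165

J cannot begin until its own release at minute 20. It runs from minute 20 to 20 + 20 = minute 40.
After J (finishes minute 40), M can start at minute 40 and finishes at minute 71.
K waits on J (finishes minute 40), so it starts at minute 40 and finishes at 40 + 15 = minute 55.
L needs all of K (finishes minute 55); M (finishes minute 71, plus 10-minute gap → minute 81). That puts its earliest start at minute 81; it finishes at 81 + 60 = minute 141.
For N: K (finishes minute 55); L (finishes minute 141). Taking the maximum gives a start of minute 141, and it finishes at 141 + 24 = minute 165.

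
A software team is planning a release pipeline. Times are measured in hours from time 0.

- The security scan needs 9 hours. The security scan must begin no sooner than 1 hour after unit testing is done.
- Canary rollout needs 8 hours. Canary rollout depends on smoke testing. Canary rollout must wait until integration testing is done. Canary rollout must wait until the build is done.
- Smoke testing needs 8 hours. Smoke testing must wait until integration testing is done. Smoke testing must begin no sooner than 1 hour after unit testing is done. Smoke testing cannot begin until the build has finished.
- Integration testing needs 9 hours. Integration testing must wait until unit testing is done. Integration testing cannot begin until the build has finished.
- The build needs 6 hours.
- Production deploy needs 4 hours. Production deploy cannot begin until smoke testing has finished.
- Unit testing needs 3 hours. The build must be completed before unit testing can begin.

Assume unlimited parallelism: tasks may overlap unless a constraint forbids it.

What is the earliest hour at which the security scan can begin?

The build has no prerequisites, so it starts at hour 0 and finishes at hour 6.
After the build (finishes hour 6), unit testing can start at hour 6 and finishes at hour 9.
The security scan waits on unit testing (finishes hour 9, plus 1-hour gap → hour 10), so the earliest it can start is hour 10.

10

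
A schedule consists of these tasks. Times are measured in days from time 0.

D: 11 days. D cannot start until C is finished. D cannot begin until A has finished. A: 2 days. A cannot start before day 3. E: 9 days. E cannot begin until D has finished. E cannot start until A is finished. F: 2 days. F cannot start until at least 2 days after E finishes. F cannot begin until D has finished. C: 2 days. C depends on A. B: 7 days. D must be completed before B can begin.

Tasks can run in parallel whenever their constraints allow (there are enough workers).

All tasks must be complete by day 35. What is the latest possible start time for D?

B has no dependents, so it just needs to finish by day 35. Starting by 35 − 7 = day 28 achieves that.
F must finish by day 35; it takes 2 days, so it must start by 35 − 2 = day 33.
Since F (must start by day 33, minus 2-day gap → day 31) depends on it, E must finish by day 31. Backing off its 9-day duration gives a latest start of day 22.
D feeds B (must start by day 28); E (must start by day 22); F (must start by day 33). Taking the minimum, D must finish by day 22 and start by 22 − 11 = day 11.

11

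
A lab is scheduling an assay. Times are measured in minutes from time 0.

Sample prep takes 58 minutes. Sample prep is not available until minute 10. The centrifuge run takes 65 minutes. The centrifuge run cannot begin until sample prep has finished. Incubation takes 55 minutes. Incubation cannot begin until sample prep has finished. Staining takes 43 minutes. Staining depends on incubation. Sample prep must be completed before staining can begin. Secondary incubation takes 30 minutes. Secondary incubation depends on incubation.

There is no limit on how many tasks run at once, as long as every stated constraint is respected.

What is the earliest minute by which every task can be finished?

Sample prep waits on its own release at minute 10, so it starts at minute 10 and finishes at 10 + 58 = minute 68.
The centrifuge run cannot begin until sample prep (finishes minute 68). It runs from minute 68 to 68 + 65 = minute 133.
After sample prep (finishes minute 68), incubation can start at minute 68 and finishes at minute 123.
Secondary incubation waits on incubation (finishes minute 123), so it starts at minute 123 and finishes at 123 + 30 = minute 153.
Staining has to wait for incubation (finishes minute 123); sample prep (finishes minute 68). The latest of these is minute 123, so staining runs minute 123 to 123 + 43 = minute 166.
All tasks are finished once the last one completes. Finish times: Sample prep at 68, Incubation at 123, The centrifuge run at 133, Staining at 166, Secondary incubation at 153. The latest is minute 166.

166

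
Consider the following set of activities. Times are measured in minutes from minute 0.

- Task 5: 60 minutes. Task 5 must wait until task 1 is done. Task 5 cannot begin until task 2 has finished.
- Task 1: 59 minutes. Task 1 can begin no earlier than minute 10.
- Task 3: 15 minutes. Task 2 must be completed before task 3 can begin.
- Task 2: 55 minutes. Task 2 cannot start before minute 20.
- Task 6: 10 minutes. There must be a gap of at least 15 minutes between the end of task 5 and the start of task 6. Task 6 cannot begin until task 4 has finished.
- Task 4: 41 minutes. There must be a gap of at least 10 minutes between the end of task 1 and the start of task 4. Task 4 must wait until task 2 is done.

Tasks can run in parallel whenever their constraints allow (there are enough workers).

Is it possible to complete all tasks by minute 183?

After its own release at minute 20, task 2 can start at minute 20 and finishes at minute 75.
After task 2 (finishes minute 75), task 3 can start at minute 75 and finishes at minute 90.
Task 1 cannot begin until its own release at minute 10. It runs from minute 10 to 10 + 59 = minute 69.
Task 5 cannot start until task 1 (finishes minute 69); task 2 (finishes minute 75). The controlling bound is minute 75, so task 5 finishes at 75 + 60 = minute 135.
Task 4 needs all of task 1 (finishes minute 69, plus 10-minute gap → minute 79); task 2 (finishes minute 75). That puts its earliest start at minute 79; it finishes at 79 + 41 = minute 120.
Task 6 has to wait for task 5 (finishes minute 135, plus 15-minute gap → minute 150); task 4 (finishes minute 120). The latest of these is minute 150, so task 6 runs minute 150 to 150 + 10 = minute 160.
Every task is finished by minute 160, which is no later than the deadline of 183, so the schedule is feasible.

Yes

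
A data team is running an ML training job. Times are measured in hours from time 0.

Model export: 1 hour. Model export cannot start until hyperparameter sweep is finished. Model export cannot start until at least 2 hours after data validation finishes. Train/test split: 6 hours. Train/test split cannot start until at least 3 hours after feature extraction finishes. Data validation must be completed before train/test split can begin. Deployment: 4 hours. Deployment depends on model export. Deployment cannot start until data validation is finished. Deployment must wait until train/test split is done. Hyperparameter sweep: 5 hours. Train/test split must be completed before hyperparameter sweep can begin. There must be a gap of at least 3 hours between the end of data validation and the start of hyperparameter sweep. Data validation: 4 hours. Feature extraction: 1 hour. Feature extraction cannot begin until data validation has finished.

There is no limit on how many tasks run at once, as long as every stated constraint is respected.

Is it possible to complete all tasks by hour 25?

Yes

Nothing blocks data validation, so it runs from hour 0 to hour 4.
After data validation (finishes hour 4), feature extraction can start at hour 4 and finishes at hour 5.
Train/test split cannot start until feature extraction (finishes hour 5, plus 3-hour gap → hour 8); data validation (finishes hour 4). The controlling bound is hour 8, so train/test split finishes at 8 + 6 = hour 14.
Hyperparameter sweep needs all of train/test split (finishes hour 14); data validation (finishes hour 4, plus 3-hour gap → hour 7). That puts its earliest start at hour 14; it finishes at 14 + 5 = hour 19.
Model export cannot start until hyperparameter sweep (finishes hour 19); data validation (finishes hour 4, plus 2-hour gap → hour 6). The controlling bound is hour 19, so model export finishes at 19 + 1 = hour 20.
Deployment has to wait for model export (finishes hour 20); data validation (finishes hour 4); train/test split (finishes hour 14). The latest of these is hour 20, so deployment runs hour 20 to 20 + 4 = hour 24.
Every task is finished by hour 24, which is no later than the deadline of 25, so the schedule is feasible.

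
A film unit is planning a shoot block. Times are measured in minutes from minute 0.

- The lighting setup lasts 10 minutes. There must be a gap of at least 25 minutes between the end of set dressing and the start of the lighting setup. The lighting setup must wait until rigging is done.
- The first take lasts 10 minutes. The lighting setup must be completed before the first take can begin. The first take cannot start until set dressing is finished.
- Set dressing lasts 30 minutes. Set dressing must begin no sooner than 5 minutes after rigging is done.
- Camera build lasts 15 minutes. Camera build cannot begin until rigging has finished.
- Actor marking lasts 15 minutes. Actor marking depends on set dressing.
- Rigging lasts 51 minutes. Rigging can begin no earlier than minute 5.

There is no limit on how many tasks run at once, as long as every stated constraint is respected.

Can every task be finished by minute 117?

No

Rigging waits on its own release at minute 5, so it starts at minute 5 and finishes at 5 + 51 = minute 56.
Camera build waits on rigging (finishes minute 56), so it starts at minute 56 and finishes at 56 + 15 = minute 71.
Set dressing cannot begin until rigging (finishes minute 56, plus 5-minute gap → minute 61). It runs from minute 61 to 61 + 30 = minute 91.
Actor marking waits on set dressing (finishes minute 91), so it starts at minute 91 and finishes at 91 + 15 = minute 106.
The lighting setup needs all of set dressing (finishes minute 91, plus 25-minute gap → minute 116); rigging (finishes minute 56). That puts its earliest start at minute 116; it finishes at 116 + 10 = minute 126.
The first take cannot start until the lighting setup (finishes minute 126); set dressing (finishes minute 91). The controlling bound is minute 126, so the first take finishes at 126 + 10 = minute 136.
The earliest everything can be done is minute 136, which is after the deadline of 117, so it is not possible.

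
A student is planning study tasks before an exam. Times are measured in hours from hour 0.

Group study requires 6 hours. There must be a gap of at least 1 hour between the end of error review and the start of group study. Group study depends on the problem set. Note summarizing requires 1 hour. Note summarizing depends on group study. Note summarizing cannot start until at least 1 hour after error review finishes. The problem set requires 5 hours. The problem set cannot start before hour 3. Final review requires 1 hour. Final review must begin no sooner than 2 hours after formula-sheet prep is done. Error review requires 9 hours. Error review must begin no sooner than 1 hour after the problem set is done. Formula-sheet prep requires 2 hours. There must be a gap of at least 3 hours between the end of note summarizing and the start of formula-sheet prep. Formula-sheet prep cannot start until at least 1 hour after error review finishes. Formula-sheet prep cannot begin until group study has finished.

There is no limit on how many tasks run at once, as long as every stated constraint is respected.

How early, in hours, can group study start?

The problem set cannot begin until its own release at hour 3. It runs from hour 3 to 3 + 5 = hour 8.
Error review cannot begin until the problem set (finishes hour 8, plus 1-hour gap → hour 9). It runs from hour 9 to 9 + 9 = hour 18.
Group study waits on error review (finishes hour 18, plus 1-hour gap → hour 19); the problem set (finishes hour 8). The latest of these is hour 19, which is the earliest group study can start.

19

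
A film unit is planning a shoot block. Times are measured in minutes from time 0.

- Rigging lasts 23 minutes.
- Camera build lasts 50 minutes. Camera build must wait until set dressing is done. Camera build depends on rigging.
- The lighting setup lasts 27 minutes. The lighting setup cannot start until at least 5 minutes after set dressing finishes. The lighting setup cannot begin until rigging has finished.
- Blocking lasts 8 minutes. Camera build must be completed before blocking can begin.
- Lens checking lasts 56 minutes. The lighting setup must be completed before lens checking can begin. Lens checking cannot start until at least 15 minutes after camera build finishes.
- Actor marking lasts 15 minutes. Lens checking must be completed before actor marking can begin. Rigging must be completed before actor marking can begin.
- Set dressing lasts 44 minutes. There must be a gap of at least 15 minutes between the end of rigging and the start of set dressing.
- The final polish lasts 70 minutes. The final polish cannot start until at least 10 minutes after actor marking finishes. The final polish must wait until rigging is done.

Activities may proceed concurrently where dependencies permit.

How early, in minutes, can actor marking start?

Rigging has no prerequisites, so it starts at minute 0 and finishes at minute 23.
Set dressing cannot begin until rigging (finishes minute 23, plus 15-minute gap → minute 38). It runs from minute 38 to 38 + 44 = minute 82.
Camera build has to wait for set dressing (finishes minute 82); rigging (finishes minute 23). The latest of these is minute 82, so camera build runs minute 82 to 82 + 50 = minute 132.
The lighting setup needs all of set dressing (finishes minute 82, plus 5-minute gap → minute 87); rigging (finishes minute 23). That puts its earliest start at minute 87; it finishes at 87 + 27 = minute 114.
For lens checking: the lighting setup (finishes minute 114); camera build (finishes minute 132, plus 15-minute gap → minute 147). Taking the maximum gives a start of minute 147, and it finishes at 147 + 56 = minute 203.
Actor marking waits on lens checking (finishes minute 203); rigging (finishes minute 23). The latest of these is minute 203, which is the earliest actor marking can start.

203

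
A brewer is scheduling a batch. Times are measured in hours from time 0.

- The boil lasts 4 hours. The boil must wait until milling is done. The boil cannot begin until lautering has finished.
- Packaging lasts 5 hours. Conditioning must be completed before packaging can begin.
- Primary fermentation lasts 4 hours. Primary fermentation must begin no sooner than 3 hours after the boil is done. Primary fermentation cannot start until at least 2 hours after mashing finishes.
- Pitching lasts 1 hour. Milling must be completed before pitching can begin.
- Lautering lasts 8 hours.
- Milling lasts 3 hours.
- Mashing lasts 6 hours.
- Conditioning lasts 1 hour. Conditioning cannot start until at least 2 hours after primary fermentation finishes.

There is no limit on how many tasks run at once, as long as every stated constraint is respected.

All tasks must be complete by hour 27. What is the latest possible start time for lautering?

0

Packaging has no dependents, so it just needs to finish by hour 27. Starting by 27 − 5 = hour 22 achieves that.
Conditioning must finish before packaging (must start by hour 22). With a 1-hour duration, conditioning must start by 22 − 1 = hour 21.
Since conditioning (must start by hour 21, minus 2-hour gap → hour 19) depends on it, primary fermentation must finish by hour 19. Backing off its 4-hour duration gives a latest start of hour 15.
Since primary fermentation (must start by hour 15, minus 3-hour gap → hour 12) depends on it, the boil must finish by hour 12. Backing off its 4-hour duration gives a latest start of hour 8.
Lautering must finish before the boil (must start by hour 8). With an 8-hour duration, lautering must start by 8 − 8 = hour 0.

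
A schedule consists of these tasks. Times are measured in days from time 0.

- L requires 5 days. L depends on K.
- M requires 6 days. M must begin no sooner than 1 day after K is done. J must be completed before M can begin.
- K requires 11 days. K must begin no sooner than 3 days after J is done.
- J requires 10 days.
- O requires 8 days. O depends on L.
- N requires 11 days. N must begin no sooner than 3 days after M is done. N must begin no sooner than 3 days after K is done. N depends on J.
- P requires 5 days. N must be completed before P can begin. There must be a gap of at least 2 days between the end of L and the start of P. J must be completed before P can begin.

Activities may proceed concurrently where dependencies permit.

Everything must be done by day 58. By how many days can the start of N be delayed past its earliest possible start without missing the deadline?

8

J has no prerequisites, so it starts at day 0 and finishes at day 10.
K cannot begin until J (finishes day 10, plus 3-day gap → day 13). It runs from day 13 to 13 + 11 = day 24.
M cannot start until K (finishes day 24, plus 1-day gap → day 25); J (finishes day 10). The controlling bound is day 25, so M finishes at 25 + 6 = day 31.
N needs all of M (finishes day 31, plus 3-day gap → day 34); K (finishes day 24, plus 3-day gap → day 27); J (finishes day 10). That puts its earliest start at day 34; it finishes at 34 + 11 = day 45.

Working backward from the deadline:
To finish by day 58, P (duration 5) must start no later than day 53.
N feeds into P (must start by day 53); so N must finish by day 53 and therefore start by day 42.
So N can start as early as day 34 and as late as day 42, giving 42 − 34 = 8 days of slack.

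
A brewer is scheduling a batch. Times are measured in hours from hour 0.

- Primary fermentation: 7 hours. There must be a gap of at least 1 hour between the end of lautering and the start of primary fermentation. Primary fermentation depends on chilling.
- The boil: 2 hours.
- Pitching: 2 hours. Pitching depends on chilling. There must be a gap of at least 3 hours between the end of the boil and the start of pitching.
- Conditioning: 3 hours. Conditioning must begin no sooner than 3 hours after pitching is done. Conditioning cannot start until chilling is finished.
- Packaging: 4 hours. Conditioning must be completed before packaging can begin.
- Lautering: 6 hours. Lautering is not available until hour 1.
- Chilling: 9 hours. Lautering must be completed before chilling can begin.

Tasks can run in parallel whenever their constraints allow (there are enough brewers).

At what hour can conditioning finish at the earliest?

The boil has no prerequisites, so it starts at hour 0 and finishes at hour 2.
After its own release at hour 1, lautering can start at hour 1 and finishes at hour 7.
Chilling waits on lautering (finishes hour 7), so it starts at hour 7 and finishes at 7 + 9 = hour 16.
Pitching needs all of chilling (finishes hour 16); the boil (finishes hour 2, plus 3-hour gap → hour 5). That puts its earliest start at hour 16; it finishes at 16 + 2 = hour 18.
Conditioning cannot start until pitching (finishes hour 18, plus 3-hour gap → hour 21); chilling (finishes hour 16). The controlling bound is hour 21, so conditioning finishes at 21 + 3 = hour 24.

24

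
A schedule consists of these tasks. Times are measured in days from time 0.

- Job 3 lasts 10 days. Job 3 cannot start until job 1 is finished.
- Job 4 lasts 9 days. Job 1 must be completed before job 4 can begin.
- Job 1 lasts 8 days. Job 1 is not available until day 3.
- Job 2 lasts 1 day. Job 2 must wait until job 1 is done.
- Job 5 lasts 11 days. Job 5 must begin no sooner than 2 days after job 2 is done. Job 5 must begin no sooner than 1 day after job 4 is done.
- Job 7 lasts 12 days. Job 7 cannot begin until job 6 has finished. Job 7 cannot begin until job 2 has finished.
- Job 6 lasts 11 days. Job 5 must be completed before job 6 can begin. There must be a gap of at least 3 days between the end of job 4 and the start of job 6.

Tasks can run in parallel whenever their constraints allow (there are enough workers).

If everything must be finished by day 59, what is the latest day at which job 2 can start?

Nothing follows job 7; the deadline of day 59 is its only limit. It must start by 59 − 12 = day 47.
Job 6 has to be done before job 7 (must start by day 47). That means finishing by day 47, i.e. starting by 47 − 11 = day 36.
Job 5 feeds into job 6 (must start by day 36); so job 5 must finish by day 36 and therefore start by day 25.
Job 2 feeds job 5 (must start by day 25, minus 2-day gap → day 23); job 7 (must start by day 47). Taking the minimum, job 2 must finish by day 23 and start by 23 − 1 = day 22.

22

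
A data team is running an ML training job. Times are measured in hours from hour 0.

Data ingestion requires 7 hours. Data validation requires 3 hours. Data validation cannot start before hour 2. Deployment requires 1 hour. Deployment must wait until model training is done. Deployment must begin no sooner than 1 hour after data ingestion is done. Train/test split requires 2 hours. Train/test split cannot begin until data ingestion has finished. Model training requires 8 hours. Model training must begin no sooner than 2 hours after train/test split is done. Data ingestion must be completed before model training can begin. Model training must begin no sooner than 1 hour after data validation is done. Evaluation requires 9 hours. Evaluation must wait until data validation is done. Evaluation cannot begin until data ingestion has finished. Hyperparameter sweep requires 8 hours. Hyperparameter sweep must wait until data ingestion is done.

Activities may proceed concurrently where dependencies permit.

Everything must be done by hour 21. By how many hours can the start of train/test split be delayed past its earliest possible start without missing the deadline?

Data ingestion has no prerequisites, so it starts at hour 0 and finishes at hour 7.
Train/test split cannot begin until data ingestion (finishes hour 7). It runs from hour 7 to 7 + 2 = hour 9.

Working backward from the deadline:
Deployment has no dependents, so it just needs to finish by hour 21. Starting by 21 − 1 = hour 20 achieves that.
Since deployment (must start by hour 20) depends on it, model training must finish by hour 20. Backing off its 8-hour duration gives a latest start of hour 12.
Train/test split must finish before model training (must start by hour 12, minus 2-hour gap → hour 10). With a 2-hour duration, train/test split must start by 10 − 2 = hour 8.
So train/test split can start as early as hour 7 and as late as hour 8, giving 8 − 7 = 1 hour of slack.

1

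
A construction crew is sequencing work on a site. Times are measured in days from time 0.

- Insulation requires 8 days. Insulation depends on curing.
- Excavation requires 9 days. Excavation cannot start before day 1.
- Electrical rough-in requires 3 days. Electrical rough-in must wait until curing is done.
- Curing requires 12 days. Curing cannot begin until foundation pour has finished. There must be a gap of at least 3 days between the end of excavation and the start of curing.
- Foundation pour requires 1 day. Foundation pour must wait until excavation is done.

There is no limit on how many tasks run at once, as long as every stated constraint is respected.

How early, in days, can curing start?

13

Excavation cannot begin until its own release at day 1. It runs from day 1 to 1 + 9 = day 10.
Foundation pour waits on excavation (finishes day 10), so it starts at day 10 and finishes at 10 + 1 = day 11.
Curing waits on foundation pour (finishes day 11); excavation (finishes day 10, plus 3-day gap → day 13). The latest of these is day 13, which is the earliest curing can start.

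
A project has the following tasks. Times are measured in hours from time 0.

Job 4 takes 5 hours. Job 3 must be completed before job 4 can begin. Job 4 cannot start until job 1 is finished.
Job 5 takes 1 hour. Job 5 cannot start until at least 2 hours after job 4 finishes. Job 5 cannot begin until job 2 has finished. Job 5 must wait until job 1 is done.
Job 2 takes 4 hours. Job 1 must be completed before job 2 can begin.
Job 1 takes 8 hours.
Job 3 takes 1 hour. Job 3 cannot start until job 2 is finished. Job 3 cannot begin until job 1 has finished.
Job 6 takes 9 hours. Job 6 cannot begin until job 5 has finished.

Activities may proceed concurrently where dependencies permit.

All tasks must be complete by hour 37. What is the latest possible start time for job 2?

15

Job 6 has no dependents, so it just needs to finish by hour 37. Starting by 37 − 9 = hour 28 achieves that.
Since job 6 (must start by hour 28) depends on it, job 5 must finish by hour 28. Backing off its 1-hour duration gives a latest start of hour 27.
Job 4 feeds into job 5 (must start by hour 27, minus 2-hour gap → hour 25); so job 4 must finish by hour 25 and therefore start by hour 20.
Since job 4 (must start by hour 20) depends on it, job 3 must finish by hour 20. Backing off its 1-hour duration gives a latest start of hour 19.
Job 2 must finish in time for job 3 (must start by hour 19); job 5 (must start by hour 27). The tightest is hour 19, so job 2 must start by 19 − 4 = hour 15.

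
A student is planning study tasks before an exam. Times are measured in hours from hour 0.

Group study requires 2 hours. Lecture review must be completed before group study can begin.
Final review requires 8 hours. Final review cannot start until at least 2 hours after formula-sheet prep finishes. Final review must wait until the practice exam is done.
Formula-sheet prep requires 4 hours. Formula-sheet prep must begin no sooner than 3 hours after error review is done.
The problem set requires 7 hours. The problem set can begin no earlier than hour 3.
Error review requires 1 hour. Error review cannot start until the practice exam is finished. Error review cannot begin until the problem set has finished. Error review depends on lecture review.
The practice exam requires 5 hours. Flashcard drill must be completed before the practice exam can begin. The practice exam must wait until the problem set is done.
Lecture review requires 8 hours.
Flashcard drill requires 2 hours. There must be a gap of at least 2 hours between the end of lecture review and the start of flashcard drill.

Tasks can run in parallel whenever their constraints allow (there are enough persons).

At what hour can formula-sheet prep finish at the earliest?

25

The problem set cannot begin until its own release at hour 3. It runs from hour 3 to 3 + 7 = hour 10.
Nothing blocks lecture review, so it runs from hour 0 to hour 8.
Flashcard drill cannot begin until lecture review (finishes hour 8, plus 2-hour gap → hour 10). It runs from hour 10 to 10 + 2 = hour 12.
The practice exam needs all of flashcard drill (finishes hour 12); the problem set (finishes hour 10). That puts its earliest start at hour 12; it finishes at 12 + 5 = hour 17.
Error review cannot start until the practice exam (finishes hour 17); the problem set (finishes hour 10); lecture review (finishes hour 8). The controlling bound is hour 17, so error review finishes at 17 + 1 = hour 18.
Formula-sheet prep waits on error review (finishes hour 18, plus 3-hour gap → hour 21), so it starts at hour 21 and finishes at 21 + 4 = hour 25.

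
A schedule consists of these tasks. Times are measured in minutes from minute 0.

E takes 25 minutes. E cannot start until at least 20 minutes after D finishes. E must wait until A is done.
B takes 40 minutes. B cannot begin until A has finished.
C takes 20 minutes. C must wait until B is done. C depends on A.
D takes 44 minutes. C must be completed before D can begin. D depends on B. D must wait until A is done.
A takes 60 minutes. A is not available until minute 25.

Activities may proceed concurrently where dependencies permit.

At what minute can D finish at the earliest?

189

A cannot begin until its own release at minute 25. It runs from minute 25 to 25 + 60 = minute 85.
After A (finishes minute 85), B can start at minute 85 and finishes at minute 125.
C has to wait for B (finishes minute 125); A (finishes minute 85). The latest of these is minute 125, so C runs minute 125 to 125 + 20 = minute 145.
D has to wait for C (finishes minute 145); B (finishes minute 125); A (finishes minute 85). The latest of these is minute 145, so D runs minute 145 to 145 + 44 = minute 189.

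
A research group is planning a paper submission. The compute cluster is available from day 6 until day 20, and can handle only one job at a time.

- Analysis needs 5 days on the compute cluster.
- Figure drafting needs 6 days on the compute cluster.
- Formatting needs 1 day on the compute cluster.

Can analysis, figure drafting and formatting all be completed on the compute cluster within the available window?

Yes

The compute cluster window is 20 − 6 = 14 days.
Running back to back, the jobs need 5 + 6 + 1 = 12 days on the compute cluster.
Since 12 ≤ 14, they fit within the window.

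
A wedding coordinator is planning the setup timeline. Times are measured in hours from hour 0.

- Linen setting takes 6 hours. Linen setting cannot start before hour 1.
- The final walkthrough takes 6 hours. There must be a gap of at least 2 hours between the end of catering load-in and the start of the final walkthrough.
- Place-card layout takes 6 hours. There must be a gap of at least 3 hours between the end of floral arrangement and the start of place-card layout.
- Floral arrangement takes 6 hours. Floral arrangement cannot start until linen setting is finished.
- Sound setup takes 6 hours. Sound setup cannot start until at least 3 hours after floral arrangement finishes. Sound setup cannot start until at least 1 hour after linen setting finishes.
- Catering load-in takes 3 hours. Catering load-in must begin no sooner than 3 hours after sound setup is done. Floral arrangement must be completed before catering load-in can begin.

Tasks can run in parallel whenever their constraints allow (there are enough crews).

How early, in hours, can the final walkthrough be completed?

Linen setting cannot begin until its own release at hour 1. It runs from hour 1 to 1 + 6 = hour 7.
Floral arrangement waits on linen setting (finishes hour 7), so it starts at hour 7 and finishes at 7 + 6 = hour 13.
Sound setup has to wait for floral arrangement (finishes hour 13, plus 3-hour gap → hour 16); linen setting (finishes hour 7, plus 1-hour gap → hour 8). The latest of these is hour 16, so sound setup runs hour 16 to 16 + 6 = hour 22.
Catering load-in needs all of sound setup (finishes hour 22, plus 3-hour gap → hour 25); floral arrangement (finishes hour 13). That puts its earliest start at hour 25; it finishes at 25 + 3 = hour 28.
After catering load-in (finishes hour 28, plus 2-hour gap → hour 30), the final walkthrough can start at hour 30 and finishes at hour 36.

36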